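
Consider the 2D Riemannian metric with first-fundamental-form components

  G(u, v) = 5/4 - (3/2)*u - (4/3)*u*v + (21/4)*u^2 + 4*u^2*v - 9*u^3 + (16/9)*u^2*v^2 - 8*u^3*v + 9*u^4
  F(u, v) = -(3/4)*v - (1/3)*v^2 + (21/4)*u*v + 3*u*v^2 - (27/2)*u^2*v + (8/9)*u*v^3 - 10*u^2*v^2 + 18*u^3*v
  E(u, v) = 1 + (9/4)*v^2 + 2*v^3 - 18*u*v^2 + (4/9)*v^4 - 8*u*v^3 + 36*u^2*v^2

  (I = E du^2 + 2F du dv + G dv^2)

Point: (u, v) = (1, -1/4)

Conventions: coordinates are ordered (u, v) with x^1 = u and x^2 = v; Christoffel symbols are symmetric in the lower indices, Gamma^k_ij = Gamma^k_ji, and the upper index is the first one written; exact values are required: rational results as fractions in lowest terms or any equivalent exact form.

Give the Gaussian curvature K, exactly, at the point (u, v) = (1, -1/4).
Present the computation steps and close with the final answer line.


E = 85/36, F = -49/18, G = 58/9, EG - F^2 = 281/36 at the point
E_u = 7/2, E_v = -203/18, F_u = -329/36, F_v = 77/6, G_u = 203/9, G_v = -56/9
E_vv = 299/6, F_uv = 491/12, G_uu = 1345/18
Apply the Brioschi formula K = (det M1 - det M2)/(EG - F^2)^2 over the derivative matrices of E, F, G.
M1 = [[-E_vv/2 + F_uv - G_uu/2, E_u/2, F_u - E_v/2], [F_v - G_u/2, E, F], [G_v/2, F, G]] = [[-769/36, 7/4, -7/2], [14/9, 85/36, -49/18], [-28/9, -49/18, 58/9]]; det M1 = -233729/1296
M2 = [[0, E_v/2, G_u/2], [E_v/2, E, F], [G_u/2, F, G]] = [[0, -203/36, 203/18], [-203/36, 85/36, -49/18], [203/18, -49/18, 58/9]]; det M2 = -206045/1296
det M1 - det M2 = -769/36; K = -769/36 / (281/36)^2 = -27684/78961

Answer: K = -27684/78961


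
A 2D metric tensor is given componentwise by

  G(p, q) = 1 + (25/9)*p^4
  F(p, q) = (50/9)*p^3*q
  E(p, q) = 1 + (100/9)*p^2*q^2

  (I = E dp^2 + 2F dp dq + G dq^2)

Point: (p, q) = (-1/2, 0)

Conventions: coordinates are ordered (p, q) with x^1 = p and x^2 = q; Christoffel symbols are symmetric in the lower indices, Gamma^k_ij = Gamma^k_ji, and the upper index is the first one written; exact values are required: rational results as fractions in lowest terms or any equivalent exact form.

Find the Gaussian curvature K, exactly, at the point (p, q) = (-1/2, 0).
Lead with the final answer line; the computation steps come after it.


Answer: K = -57600/28561

E = 1, F = 0, G = 169/144, EG - F^2 = 169/144 at the point
E_p = 0, E_q = 0, F_p = 0, F_q = -25/36, G_p = -25/18, G_q = 0
E_qq = 50/9, F_pq = 25/6, G_pp = 25/3
Apply the Brioschi formula K = (det M1 - det M2)/(EG - F^2)^2 over the derivative matrices of E, F, G.
M1 = [[-E_qq/2 + F_pq - G_pp/2, E_p/2, F_p - E_q/2], [F_q - G_p/2, E, F], [G_q/2, F, G]] = [[-25/9, 0, 0], [0, 1, 0], [0, 0, 169/144]]; det M1 = -4225/1296
M2 = [[0, E_q/2, G_p/2], [E_q/2, E, F], [G_p/2, F, G]] = [[0, 0, -25/36], [0, 1, 0], [-25/36, 0, 169/144]]; det M2 = -625/1296
det M1 - det M2 = -25/9; K = -25/9 / (169/144)^2 = -57600/28561


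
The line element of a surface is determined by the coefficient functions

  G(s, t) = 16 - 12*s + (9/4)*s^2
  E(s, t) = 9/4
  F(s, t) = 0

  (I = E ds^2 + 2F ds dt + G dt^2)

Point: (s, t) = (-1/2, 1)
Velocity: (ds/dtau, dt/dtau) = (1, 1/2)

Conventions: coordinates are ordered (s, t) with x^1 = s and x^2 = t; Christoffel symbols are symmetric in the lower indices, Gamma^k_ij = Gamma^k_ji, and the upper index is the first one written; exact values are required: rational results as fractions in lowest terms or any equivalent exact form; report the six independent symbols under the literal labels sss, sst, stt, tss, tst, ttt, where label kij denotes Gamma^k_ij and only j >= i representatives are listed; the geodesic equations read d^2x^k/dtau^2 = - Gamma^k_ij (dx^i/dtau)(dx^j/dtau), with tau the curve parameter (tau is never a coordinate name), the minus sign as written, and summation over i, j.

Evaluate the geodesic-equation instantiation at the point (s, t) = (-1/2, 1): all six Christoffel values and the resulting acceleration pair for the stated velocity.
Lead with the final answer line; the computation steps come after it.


Answer: Gamma_sss = 0, Gamma_sst = 0, Gamma_stt = 19/6, Gamma_tss = 0, Gamma_tst = -6/19, Gamma_ttt = 0; accelerations (d^2s/dtau^2, d^2t/dtau^2) = (-19/24, 6/19)

E = 9/4, F = 0, G = 361/16 at the point
E_s = 0, E_t = 0, F_s = 0, F_t = 0, G_s = -57/4, G_t = 0
EG - F^2 = 3249/64;  g^inv = (64/3249) * [[361/16, 0], [0, 9/4]]
first-kind symbols [ij,l] = (1/2)(d_i g_jl + d_j g_il - d_l g_ij): [ss,s] = E_s/2 = 0, [ss,t] = F_s - E_t/2 = 0, [st,s] = E_t/2 = 0, [st,t] = G_s/2 = -57/8, [tt,s] = F_t - G_s/2 = 57/8, [tt,t] = G_t/2 = 0
Gamma^s_ij = (G*[ij,s] - F*[ij,t])/(EG - F^2), Gamma^t_ij = (E*[ij,t] - F*[ij,s])/(EG - F^2)
Gamma_sss = 0, Gamma_sst = 0, Gamma_stt = 19/6, Gamma_tss = 0, Gamma_tst = -6/19, Gamma_ttt = 0
d^2s/dtau^2 = -(Gamma_sss*(1)^2 + 2*Gamma_sst*(1)*(1/2) + Gamma_stt*(1/2)^2) = -19/24
d^2t/dtau^2 = -(Gamma_tss*(1)^2 + 2*Gamma_tst*(1)*(1/2) + Gamma_ttt*(1/2)^2) = 6/19


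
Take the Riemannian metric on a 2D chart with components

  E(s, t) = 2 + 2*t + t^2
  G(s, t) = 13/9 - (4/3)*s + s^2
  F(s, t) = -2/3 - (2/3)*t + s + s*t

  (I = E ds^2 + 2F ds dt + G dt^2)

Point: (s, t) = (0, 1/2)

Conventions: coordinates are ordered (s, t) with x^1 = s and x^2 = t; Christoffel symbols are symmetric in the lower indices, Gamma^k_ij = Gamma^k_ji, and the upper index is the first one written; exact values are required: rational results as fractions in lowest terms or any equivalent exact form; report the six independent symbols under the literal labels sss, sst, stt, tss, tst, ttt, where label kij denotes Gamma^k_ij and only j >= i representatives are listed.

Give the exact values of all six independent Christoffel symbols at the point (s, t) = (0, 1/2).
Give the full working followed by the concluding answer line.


E = 13/4, F = -1, G = 13/9 at the point
E_s = 0, E_t = 3, F_s = 3/2, F_t = -2/3, G_s = -4/3, G_t = 0
EG - F^2 = 133/36;  g^inv = (36/133) * [[13/9, 1], [1, 13/4]]
first-kind symbols [ij,l] = (1/2)(d_i g_jl + d_j g_il - d_l g_ij): [ss,s] = E_s/2 = 0, [ss,t] = F_s - E_t/2 = 0, [st,s] = E_t/2 = 3/2, [st,t] = G_s/2 = -2/3, [tt,s] = F_t - G_s/2 = 0, [tt,t] = G_t/2 = 0
Gamma^s_ij = (G*[ij,s] - F*[ij,t])/(EG - F^2), Gamma^t_ij = (E*[ij,t] - F*[ij,s])/(EG - F^2)

Answer: Gamma_sss = 0, Gamma_sst = 54/133, Gamma_stt = 0, Gamma_tss = 0, Gamma_tst = -24/133, Gamma_ttt = 0


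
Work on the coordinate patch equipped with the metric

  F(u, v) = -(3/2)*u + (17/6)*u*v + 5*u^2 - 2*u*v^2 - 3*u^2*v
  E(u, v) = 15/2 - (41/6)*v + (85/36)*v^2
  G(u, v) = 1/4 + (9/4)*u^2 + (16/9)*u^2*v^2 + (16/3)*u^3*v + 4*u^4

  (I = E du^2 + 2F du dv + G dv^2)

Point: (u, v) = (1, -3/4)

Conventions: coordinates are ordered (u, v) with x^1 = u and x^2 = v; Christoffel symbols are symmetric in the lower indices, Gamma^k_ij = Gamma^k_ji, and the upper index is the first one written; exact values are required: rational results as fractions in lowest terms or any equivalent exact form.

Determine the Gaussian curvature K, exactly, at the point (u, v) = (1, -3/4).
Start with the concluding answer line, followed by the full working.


Answer: K = -121168/430629

E = 893/64, F = 5/2, G = 7/2, EG - F^2 = 5451/128 at the point
E_u = 0, E_v = -83/8, F_u = 39/4, F_v = 17/6, G_u = 21/2, G_v = 8/3
E_vv = 85/18, F_uv = -1/6, G_uu = 61/2
Apply the Brioschi formula K = (det M1 - det M2)/(EG - F^2)^2 over the derivative matrices of E, F, G.
M1 = [[-E_vv/2 + F_uv - G_uu/2, E_u/2, F_u - E_v/2], [F_v - G_u/2, E, F], [G_v/2, F, G]] = [[-160/9, 0, 239/16], [-29/12, 893/64, 5/2], [4/3, 5/2, 7/2]]; det M1 = -288059/256
M2 = [[0, E_v/2, G_u/2], [E_v/2, E, F], [G_u/2, F, G]] = [[0, -83/16, 21/4], [-83/16, 893/64, 5/2], [21/4, 5/2, 7/2]]; det M2 = -629699/1024
det M1 - det M2 = -522537/1024; K = -522537/1024 / (5451/128)^2 = -121168/430629


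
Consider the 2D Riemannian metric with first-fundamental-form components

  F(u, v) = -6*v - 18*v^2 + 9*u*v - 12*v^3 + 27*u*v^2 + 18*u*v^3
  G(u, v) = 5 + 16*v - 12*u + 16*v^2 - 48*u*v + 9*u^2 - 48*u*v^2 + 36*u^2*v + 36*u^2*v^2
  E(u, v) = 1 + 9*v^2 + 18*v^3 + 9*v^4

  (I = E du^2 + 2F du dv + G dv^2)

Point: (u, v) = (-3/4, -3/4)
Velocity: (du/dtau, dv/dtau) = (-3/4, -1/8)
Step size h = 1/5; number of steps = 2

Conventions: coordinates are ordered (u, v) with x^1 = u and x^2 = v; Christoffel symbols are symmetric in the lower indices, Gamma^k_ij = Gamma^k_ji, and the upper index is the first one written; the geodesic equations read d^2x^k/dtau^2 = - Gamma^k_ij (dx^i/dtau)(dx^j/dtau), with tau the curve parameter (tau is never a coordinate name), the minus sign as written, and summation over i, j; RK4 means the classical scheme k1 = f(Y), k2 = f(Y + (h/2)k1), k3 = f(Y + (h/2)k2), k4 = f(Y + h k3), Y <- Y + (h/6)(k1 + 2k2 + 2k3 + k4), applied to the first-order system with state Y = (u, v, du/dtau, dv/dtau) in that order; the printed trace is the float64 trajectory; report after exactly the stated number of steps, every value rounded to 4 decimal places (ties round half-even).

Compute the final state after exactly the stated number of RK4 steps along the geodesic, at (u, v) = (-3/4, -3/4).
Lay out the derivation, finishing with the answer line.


f(Y) = (du/dtau, dv/dtau, -Gamma^u_ij Y'^i Y'^j, -Gamma^v_ij Y'^i Y'^j) with the Gammas evaluated at the stage position; h = 0.200000; intermediate values shown to 6 dp
step 0: u = -0.7500, v = -0.7500, du/dtau = -0.7500, dv/dtau = -0.1250
step 1:
  k1: at (u, v) = (-0.750000, -0.750000), (du/dtau, dv/dtau) = (-0.750000, -0.125000); Gamma_uuu = 0.000000, Gamma_uuv = 0.144675, Gamma_uvv = 0.819826, Gamma_vuu = 0.000000, Gamma_vuv = -0.546551, Gamma_vvv = -3.097120; k1 = (-0.750000, -0.125000, -0.039936, 0.150871)
  k2: at (u, v) = (-0.825000, -0.762500), (du/dtau, dv/dtau) = (-0.753994, -0.109913); Gamma_uuu = 0.000000, Gamma_uuv = 0.125562, Gamma_uvv = 0.713510, Gamma_vuu = 0.000000, Gamma_vuv = -0.542982, Gamma_vvv = -3.085514; k2 = (-0.753994, -0.109913, -0.029431, 0.127273)
  k3: at (u, v) = (-0.825399, -0.760991), (du/dtau, dv/dtau) = (-0.752943, -0.112273); Gamma_uuu = 0.000000, Gamma_uuv = 0.126456, Gamma_uvv = 0.722941, Gamma_vuu = 0.000000, Gamma_vuv = -0.541491, Gamma_vvv = -3.095662; k3 = (-0.752943, -0.112273, -0.030493, 0.130571)
  k4: at (u, v) = (-0.900589, -0.772455), (du/dtau, dv/dtau) = (-0.756099, -0.098886); Gamma_uuu = 0.000000, Gamma_uuv = 0.109920, Gamma_uvv = 0.632299, Gamma_vuu = 0.000000, Gamma_vuv = -0.534071, Gamma_vvv = -3.072169; k4 = (-0.756099, -0.098886, -0.022620, 0.109903)
  Y <- Y + (h/6)(k1 + 2k2 + 2k3 + k4): u = -0.9007, v = -0.7723, du/dtau = -0.7561, dv/dtau = -0.0991
step 2:
  k1: at (u, v) = (-0.900666, -0.772275), (du/dtau, dv/dtau) = (-0.756080, -0.099118); Gamma_uuu = 0.000000, Gamma_uuv = 0.110016, Gamma_uvv = 0.633302, Gamma_vuu = 0.000000, Gamma_vuv = -0.533918, Gamma_vvv = -3.073460; k1 = (-0.756080, -0.099118, -0.022711, 0.110220)
  k2: at (u, v) = (-0.976274, -0.782187), (du/dtau, dv/dtau) = (-0.758351, -0.088096); Gamma_uuu = 0.000000, Gamma_uuv = 0.096162, Gamma_uvv = 0.559874, Gamma_vuu = 0.000000, Gamma_vuv = -0.523360, Gamma_vvv = -3.047087; k2 = (-0.758351, -0.088096, -0.017194, 0.093577)
  k3: at (u, v) = (-0.976501, -0.781085), (du/dtau, dv/dtau) = (-0.757800, -0.089760); Gamma_uuu = 0.000000, Gamma_uuv = 0.096741, Gamma_uvv = 0.565530, Gamma_vuu = 0.000000, Gamma_vuv = -0.522620, Gamma_vvv = -3.055138; k3 = (-0.757800, -0.089760, -0.017717, 0.095712)
  k4: at (u, v) = (-1.052226, -0.790227), (du/dtau, dv/dtau) = (-0.759624, -0.079975); Gamma_uuu = 0.000000, Gamma_uuv = 0.084845, Gamma_uvv = 0.502503, Gamma_vuu = 0.000000, Gamma_vuv = -0.510674, Gamma_vvv = -3.024507; k4 = (-0.759624, -0.079975, -0.013523, 0.081393)
  Y <- Y + (h/6)(k1 + 2k2 + 2k3 + k4): u = -1.0523, v = -0.7901, du/dtau = -0.7596, dv/dtau = -0.0801

Answer: u = -1.0523, v = -0.7901, du/dtau = -0.7596, dv/dtau = -0.0801


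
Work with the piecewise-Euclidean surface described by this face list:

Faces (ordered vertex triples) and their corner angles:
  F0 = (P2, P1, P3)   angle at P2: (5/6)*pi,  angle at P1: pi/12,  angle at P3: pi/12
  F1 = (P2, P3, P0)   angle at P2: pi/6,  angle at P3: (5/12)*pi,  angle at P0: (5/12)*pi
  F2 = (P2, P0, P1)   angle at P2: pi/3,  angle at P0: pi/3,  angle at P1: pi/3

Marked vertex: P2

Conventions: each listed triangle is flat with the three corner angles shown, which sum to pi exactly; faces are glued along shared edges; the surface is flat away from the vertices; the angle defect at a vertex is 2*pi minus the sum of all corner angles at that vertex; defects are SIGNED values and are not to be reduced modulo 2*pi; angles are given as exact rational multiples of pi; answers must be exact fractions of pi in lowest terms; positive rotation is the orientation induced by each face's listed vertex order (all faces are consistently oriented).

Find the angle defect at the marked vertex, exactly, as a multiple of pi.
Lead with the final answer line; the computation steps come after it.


Answer: defect(P2) = (2/3)*pi

Sum of corner angles at P2: (4/3)*pi
defect = 2*pi - (4/3)*pi


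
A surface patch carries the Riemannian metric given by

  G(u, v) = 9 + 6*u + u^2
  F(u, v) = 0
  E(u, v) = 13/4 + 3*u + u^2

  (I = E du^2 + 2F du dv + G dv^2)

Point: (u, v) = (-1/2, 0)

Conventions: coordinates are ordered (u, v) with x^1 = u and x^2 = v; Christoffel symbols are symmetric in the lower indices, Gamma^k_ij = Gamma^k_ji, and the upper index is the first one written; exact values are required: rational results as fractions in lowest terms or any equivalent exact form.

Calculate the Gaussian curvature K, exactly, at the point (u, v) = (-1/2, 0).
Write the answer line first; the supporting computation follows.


Answer: K = 1/10

E = 2, F = 0, G = 25/4, EG - F^2 = 25/2 at the point
E_u = 2, E_v = 0, F_u = 0, F_v = 0, G_u = 5, G_v = 0
E_vv = 0, F_uv = 0, G_uu = 2
The intrinsic route: Brioschi's K = (det M1 - det M2)/(EG - F^2)^2.
M1 = [[-E_vv/2 + F_uv - G_uu/2, E_u/2, F_u - E_v/2], [F_v - G_u/2, E, F], [G_v/2, F, G]] = [[-1, 1, 0], [-5/2, 2, 0], [0, 0, 25/4]]; det M1 = 25/8
M2 = [[0, E_v/2, G_u/2], [E_v/2, E, F], [G_u/2, F, G]] = [[0, 0, 5/2], [0, 2, 0], [5/2, 0, 25/4]]; det M2 = -25/2
det M1 - det M2 = 125/8; K = 125/8 / (25/2)^2 = 1/10


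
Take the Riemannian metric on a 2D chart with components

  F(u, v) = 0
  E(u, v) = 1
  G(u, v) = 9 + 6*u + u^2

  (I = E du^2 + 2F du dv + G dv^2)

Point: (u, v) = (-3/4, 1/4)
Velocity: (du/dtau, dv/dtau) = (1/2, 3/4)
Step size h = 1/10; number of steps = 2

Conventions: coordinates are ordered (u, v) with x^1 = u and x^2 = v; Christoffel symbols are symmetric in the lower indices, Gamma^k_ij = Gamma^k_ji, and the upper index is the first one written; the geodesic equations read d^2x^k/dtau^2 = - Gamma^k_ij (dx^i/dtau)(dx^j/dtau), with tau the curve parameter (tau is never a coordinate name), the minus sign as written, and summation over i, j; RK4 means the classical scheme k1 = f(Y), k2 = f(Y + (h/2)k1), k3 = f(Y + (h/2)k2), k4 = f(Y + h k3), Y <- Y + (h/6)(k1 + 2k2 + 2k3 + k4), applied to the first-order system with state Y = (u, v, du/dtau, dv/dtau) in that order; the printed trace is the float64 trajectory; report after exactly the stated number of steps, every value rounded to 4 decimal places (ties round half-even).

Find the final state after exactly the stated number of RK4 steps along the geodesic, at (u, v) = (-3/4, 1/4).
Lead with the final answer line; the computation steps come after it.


Answer: u = -0.6259, v = 0.3926, du/dtau = 0.7348, dv/dtau = 0.6736

f(Y) = (du/dtau, dv/dtau, -Gamma^u_ij Y'^i Y'^j, -Gamma^v_ij Y'^i Y'^j) with the Gammas evaluated at the stage position; h = 0.100000; intermediate values shown to 6 dp
step 0: u = -0.7500, v = 0.2500, du/dtau = 0.5000, dv/dtau = 0.7500
step 1:
  k1: at (u, v) = (-0.750000, 0.250000), (du/dtau, dv/dtau) = (0.500000, 0.750000); Gamma_uuu = 0.000000, Gamma_uuv = 0.000000, Gamma_uvv = -2.250000, Gamma_vuu = 0.000000, Gamma_vuv = 0.444444, Gamma_vvv = 0.000000; k1 = (0.500000, 0.750000, 1.265625, -0.333333)
  k2: at (u, v) = (-0.725000, 0.287500), (du/dtau, dv/dtau) = (0.563281, 0.733333); Gamma_uuu = 0.000000, Gamma_uuv = 0.000000, Gamma_uvv = -2.275000, Gamma_vuu = 0.000000, Gamma_vuv = 0.439560, Gamma_vvv = 0.000000; k2 = (0.563281, 0.733333, 1.223444, -0.363141)
  k3: at (u, v) = (-0.721836, 0.286667), (du/dtau, dv/dtau) = (0.561172, 0.731843); Gamma_uuu = 0.000000, Gamma_uuv = 0.000000, Gamma_uvv = -2.278164, Gamma_vuu = 0.000000, Gamma_vuv = 0.438950, Gamma_vvv = 0.000000; k3 = (0.561172, 0.731843, 1.220171, -0.360545)
  k4: at (u, v) = (-0.693883, 0.323184), (du/dtau, dv/dtau) = (0.622017, 0.713946); Gamma_uuu = 0.000000, Gamma_uuv = 0.000000, Gamma_uvv = -2.306117, Gamma_vuu = 0.000000, Gamma_vuv = 0.433629, Gamma_vvv = 0.000000; k4 = (0.622017, 0.713946, 1.175470, -0.385138)
  Y <- Y + (h/6)(k1 + 2k2 + 2k3 + k4): u = -0.6938, v = 0.3232, du/dtau = 0.6221, dv/dtau = 0.7139
step 2:
  k1: at (u, v) = (-0.693818, 0.323238), (du/dtau, dv/dtau) = (0.622139, 0.713903); Gamma_uuu = 0.000000, Gamma_uuv = 0.000000, Gamma_uvv = -2.306182, Gamma_vuu = 0.000000, Gamma_vuv = 0.433617, Gamma_vvv = 0.000000; k1 = (0.622139, 0.713903, 1.175362, -0.385179)
  k2: at (u, v) = (-0.662711, 0.358933), (du/dtau, dv/dtau) = (0.680907, 0.694644); Gamma_uuu = 0.000000, Gamma_uuv = 0.000000, Gamma_uvv = -2.337289, Gamma_vuu = 0.000000, Gamma_vuv = 0.427846, Gamma_vvv = 0.000000; k2 = (0.680907, 0.694644, 1.127812, -0.404732)
  k3: at (u, v) = (-0.659773, 0.357970), (du/dtau, dv/dtau) = (0.678529, 0.693666); Gamma_uuu = 0.000000, Gamma_uuv = 0.000000, Gamma_uvv = -2.340227, Gamma_vuu = 0.000000, Gamma_vuv = 0.427309, Gamma_vvv = 0.000000; k3 = (0.678529, 0.693666, 1.126053, -0.402245)
  k4: at (u, v) = (-0.625965, 0.392605), (du/dtau, dv/dtau) = (0.734744, 0.673678); Gamma_uuu = 0.000000, Gamma_uuv = 0.000000, Gamma_uvv = -2.374035, Gamma_vuu = 0.000000, Gamma_vuv = 0.421224, Gamma_vvv = 0.000000; k4 = (0.734744, 0.673678, 1.077437, -0.416996)
  Y <- Y + (h/6)(k1 + 2k2 + 2k3 + k4): u = -0.6259, v = 0.3926, du/dtau = 0.7348, dv/dtau = 0.6736


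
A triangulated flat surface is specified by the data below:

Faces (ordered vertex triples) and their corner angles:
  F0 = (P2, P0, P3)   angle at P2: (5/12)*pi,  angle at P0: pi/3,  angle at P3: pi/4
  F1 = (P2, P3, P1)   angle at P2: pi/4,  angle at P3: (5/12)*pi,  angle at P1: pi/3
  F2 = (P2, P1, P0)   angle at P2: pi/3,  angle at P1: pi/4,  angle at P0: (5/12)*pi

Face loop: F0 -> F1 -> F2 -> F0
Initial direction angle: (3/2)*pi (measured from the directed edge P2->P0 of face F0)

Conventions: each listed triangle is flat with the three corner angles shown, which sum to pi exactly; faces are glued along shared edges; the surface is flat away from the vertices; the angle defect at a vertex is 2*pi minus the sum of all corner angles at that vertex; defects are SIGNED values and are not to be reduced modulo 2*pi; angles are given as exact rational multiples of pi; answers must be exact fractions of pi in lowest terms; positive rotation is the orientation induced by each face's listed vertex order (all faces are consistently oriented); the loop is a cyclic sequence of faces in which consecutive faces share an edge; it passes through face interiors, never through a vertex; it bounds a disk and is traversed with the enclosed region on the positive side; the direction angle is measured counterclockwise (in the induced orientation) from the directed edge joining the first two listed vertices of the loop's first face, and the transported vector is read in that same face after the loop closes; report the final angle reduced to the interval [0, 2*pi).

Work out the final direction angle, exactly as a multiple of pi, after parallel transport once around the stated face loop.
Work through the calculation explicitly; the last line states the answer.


enclosed vertex P2: corner angles sum to pi, defect = 2*pi - pi = pi
adding the enclosed defects to the starting angle (mod 2*pi, induced orientation) gives the holonomy
final angle = (3/2)*pi + pi = pi/2 (mod 2*pi)

Answer: final direction angle = pi/2


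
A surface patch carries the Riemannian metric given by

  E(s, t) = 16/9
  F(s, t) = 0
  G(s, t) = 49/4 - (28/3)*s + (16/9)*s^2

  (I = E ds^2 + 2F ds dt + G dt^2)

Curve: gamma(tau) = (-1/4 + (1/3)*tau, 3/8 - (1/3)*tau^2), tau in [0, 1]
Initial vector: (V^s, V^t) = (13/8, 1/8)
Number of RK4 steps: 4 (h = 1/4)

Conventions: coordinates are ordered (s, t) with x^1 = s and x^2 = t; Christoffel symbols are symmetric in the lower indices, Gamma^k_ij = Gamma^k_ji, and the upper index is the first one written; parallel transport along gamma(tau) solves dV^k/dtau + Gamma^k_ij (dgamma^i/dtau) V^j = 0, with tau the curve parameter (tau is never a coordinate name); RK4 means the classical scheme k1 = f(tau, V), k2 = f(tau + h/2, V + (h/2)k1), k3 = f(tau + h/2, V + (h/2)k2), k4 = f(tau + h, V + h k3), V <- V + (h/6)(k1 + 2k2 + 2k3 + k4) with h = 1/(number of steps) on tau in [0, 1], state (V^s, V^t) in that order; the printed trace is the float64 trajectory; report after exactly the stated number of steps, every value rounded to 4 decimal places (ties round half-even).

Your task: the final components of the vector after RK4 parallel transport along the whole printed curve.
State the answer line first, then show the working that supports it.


Answer: V^s = 1.6531, V^t = -0.0756

gamma'(tau) = (1/3, -(2/3)*tau); f(tau, V)^k = -Gamma^k_ij(gamma(tau)) gamma'^i(tau) V^j; h = 1/4; intermediate values shown to 6 dp
curve data and Christoffel symbols at the stage parameters:
  tau = 0.000000: gamma = (-0.250000, 0.375000), gamma' = (0.333333, 0.000000); Gamma_sss = 0.000000, Gamma_sst = 0.000000, Gamma_stt = 2.875000, Gamma_tss = 0.000000, Gamma_tst = -0.347826, Gamma_ttt = 0.000000
  tau = 0.125000: gamma = (-0.208333, 0.369792), gamma' = (0.333333, -0.083333); Gamma_sss = 0.000000, Gamma_sst = 0.000000, Gamma_stt = 2.833333, Gamma_tss = 0.000000, Gamma_tst = -0.352941, Gamma_ttt = 0.000000
  tau = 0.250000: gamma = (-0.166667, 0.354167), gamma' = (0.333333, -0.166667); Gamma_sss = 0.000000, Gamma_sst = 0.000000, Gamma_stt = 2.791667, Gamma_tss = 0.000000, Gamma_tst = -0.358209, Gamma_ttt = 0.000000
  tau = 0.375000: gamma = (-0.125000, 0.328125), gamma' = (0.333333, -0.250000); Gamma_sss = 0.000000, Gamma_sst = 0.000000, Gamma_stt = 2.750000, Gamma_tss = 0.000000, Gamma_tst = -0.363636, Gamma_ttt = 0.000000
  tau = 0.500000: gamma = (-0.083333, 0.291667), gamma' = (0.333333, -0.333333); Gamma_sss = 0.000000, Gamma_sst = 0.000000, Gamma_stt = 2.708333, Gamma_tss = 0.000000, Gamma_tst = -0.369231, Gamma_ttt = 0.000000
  tau = 0.625000: gamma = (-0.041667, 0.244792), gamma' = (0.333333, -0.416667); Gamma_sss = 0.000000, Gamma_sst = 0.000000, Gamma_stt = 2.666667, Gamma_tss = 0.000000, Gamma_tst = -0.375000, Gamma_ttt = 0.000000
  tau = 0.750000: gamma = (0.000000, 0.187500), gamma' = (0.333333, -0.500000); Gamma_sss = 0.000000, Gamma_sst = 0.000000, Gamma_stt = 2.625000, Gamma_tss = 0.000000, Gamma_tst = -0.380952, Gamma_ttt = 0.000000
  tau = 0.875000: gamma = (0.041667, 0.119792), gamma' = (0.333333, -0.583333); Gamma_sss = 0.000000, Gamma_sst = 0.000000, Gamma_stt = 2.583333, Gamma_tss = 0.000000, Gamma_tst = -0.387097, Gamma_ttt = 0.000000
  tau = 1.000000: gamma = (0.083333, 0.041667), gamma' = (0.333333, -0.666667); Gamma_sss = 0.000000, Gamma_sst = 0.000000, Gamma_stt = 2.541667, Gamma_tss = 0.000000, Gamma_tst = -0.393443, Gamma_ttt = 0.000000
step 0: V^s = 1.6250, V^t = 0.1250
step 1: k1 = (0.000000, 0.014493), k2 = (0.029942, -0.032875), k3 = (0.028544, -0.033682), k4 = (0.054242, -0.083521); V <- V + (h/6)(k1 + 2k2 + 2k3 + k4): V^s = 1.6321, V^t = 0.1166
step 2: k1 = (0.054241, -0.083521), k2 = (0.072969, -0.136127), k3 = (0.068449, -0.137137), k4 = (0.074292, -0.192856); V <- V + (h/6)(k1 + 2k2 + 2k3 + k4): V^s = 1.6493, V^t = 0.0823
step 3: k1 = (0.074289, -0.192860), k2 = (0.064647, -0.251877), k3 = (0.056450, -0.252611), k4 = (0.025117, -0.314405); V <- V + (h/6)(k1 + 2k2 + 2k3 + k4): V^s = 1.6635, V^t = 0.0191
step 4: k1 = (0.025086, -0.314432), k2 = (-0.030427, -0.378944), k3 = (-0.042579, -0.378418), k4 = (-0.127916, -0.443438); V <- V + (h/6)(k1 + 2k2 + 2k3 + k4): V^s = 1.6531, V^t = -0.0756


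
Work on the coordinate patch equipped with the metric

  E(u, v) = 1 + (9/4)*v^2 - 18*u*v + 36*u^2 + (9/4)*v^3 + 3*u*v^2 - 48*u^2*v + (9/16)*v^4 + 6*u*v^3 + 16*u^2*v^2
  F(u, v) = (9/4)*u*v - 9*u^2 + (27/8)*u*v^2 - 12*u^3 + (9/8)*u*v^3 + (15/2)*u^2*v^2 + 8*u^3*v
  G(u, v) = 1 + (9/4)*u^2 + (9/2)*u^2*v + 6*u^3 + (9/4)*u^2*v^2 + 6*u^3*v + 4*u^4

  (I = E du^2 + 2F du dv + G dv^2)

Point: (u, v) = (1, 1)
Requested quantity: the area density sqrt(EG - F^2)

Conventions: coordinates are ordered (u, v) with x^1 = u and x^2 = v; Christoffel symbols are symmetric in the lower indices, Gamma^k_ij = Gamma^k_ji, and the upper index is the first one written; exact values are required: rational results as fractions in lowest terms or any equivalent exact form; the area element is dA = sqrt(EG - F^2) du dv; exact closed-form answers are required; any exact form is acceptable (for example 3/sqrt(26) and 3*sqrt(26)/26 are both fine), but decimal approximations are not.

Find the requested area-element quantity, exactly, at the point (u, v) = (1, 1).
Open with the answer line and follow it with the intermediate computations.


Answer: sqrt(EG - F^2) = sqrt(417)/4

E = 17/16, F = 5/4, G = 26; EG - F^2 = 417/16


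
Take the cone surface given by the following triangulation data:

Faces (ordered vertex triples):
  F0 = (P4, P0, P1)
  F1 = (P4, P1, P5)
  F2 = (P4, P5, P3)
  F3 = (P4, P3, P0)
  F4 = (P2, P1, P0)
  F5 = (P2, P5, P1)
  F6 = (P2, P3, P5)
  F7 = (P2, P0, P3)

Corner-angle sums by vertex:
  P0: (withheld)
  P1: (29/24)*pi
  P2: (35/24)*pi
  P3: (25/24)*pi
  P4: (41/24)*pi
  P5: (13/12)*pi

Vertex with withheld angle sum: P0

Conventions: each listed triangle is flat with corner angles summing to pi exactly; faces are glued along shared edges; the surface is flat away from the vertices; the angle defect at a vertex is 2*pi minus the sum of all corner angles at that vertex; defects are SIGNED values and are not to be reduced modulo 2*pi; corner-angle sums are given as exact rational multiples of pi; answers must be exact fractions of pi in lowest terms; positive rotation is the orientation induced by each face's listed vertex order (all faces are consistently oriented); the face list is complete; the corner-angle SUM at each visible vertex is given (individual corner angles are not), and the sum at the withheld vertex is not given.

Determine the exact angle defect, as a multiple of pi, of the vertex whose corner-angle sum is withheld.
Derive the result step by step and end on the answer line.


V = 6, E = 12, F = 8; chi = V - E + F = 2
Gauss-Bonnet: total defect = 2*pi*chi = 4*pi; visible defects sum to (7/2)*pi

Answer: defect(P0) = pi/2


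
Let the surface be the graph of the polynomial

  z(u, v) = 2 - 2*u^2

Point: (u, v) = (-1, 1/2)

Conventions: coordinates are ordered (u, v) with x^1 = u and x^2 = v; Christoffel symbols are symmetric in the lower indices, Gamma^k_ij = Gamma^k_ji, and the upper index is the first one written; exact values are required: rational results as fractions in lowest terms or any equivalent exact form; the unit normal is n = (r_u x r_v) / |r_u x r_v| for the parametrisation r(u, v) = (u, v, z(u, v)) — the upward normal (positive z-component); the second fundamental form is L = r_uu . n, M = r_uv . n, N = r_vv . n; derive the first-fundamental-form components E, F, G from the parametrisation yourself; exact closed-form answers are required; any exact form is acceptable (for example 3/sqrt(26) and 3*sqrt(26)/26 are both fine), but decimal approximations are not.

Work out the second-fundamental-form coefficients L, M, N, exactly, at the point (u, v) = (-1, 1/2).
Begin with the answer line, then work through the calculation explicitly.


Answer: L = -4*sqrt(17)/17, M = 0, N = 0

z_u = 4, z_v = 0, z_uu = -4, z_uv = 0, z_vv = 0
E = 17, F = 0, G = 1; answer radicand W^2 = 17
unnormalised second-form numerators: l = -4, m = 0, n = 0; L = l/sqrt(17), and similarly M = m/sqrt(W^2), N = n/sqrt(W^2)


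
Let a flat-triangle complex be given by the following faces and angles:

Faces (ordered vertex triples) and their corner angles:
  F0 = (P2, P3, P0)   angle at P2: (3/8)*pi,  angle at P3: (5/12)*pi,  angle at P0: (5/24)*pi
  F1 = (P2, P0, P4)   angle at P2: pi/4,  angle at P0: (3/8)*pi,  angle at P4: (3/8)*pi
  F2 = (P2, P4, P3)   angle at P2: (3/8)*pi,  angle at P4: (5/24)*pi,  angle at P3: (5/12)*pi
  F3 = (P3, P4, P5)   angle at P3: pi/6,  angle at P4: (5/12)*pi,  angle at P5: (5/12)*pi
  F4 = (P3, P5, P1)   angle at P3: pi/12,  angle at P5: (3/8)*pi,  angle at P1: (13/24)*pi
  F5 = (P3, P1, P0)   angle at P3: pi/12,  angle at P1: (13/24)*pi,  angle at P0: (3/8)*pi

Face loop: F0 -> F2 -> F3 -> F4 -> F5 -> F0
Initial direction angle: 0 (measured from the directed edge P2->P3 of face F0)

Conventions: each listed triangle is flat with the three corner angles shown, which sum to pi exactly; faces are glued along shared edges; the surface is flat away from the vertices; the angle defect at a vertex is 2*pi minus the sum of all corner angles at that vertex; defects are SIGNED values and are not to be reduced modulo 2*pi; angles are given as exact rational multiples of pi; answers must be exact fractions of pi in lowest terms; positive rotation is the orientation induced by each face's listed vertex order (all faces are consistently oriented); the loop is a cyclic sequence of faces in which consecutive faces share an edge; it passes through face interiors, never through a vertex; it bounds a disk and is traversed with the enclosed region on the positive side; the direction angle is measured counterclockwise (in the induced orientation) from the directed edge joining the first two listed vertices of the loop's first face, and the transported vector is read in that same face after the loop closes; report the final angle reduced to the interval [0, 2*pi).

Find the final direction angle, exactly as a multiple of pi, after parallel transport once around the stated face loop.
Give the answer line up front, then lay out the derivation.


Answer: final direction angle = (5/6)*pi

enclosed vertex P3: corner angles sum to (7/6)*pi, defect = 2*pi - (7/6)*pi = (5/6)*pi
transport around the loop rotates by the sum of enclosed defects; add to the initial angle mod 2*pi
final angle = 0 + (5/6)*pi = (5/6)*pi (mod 2*pi)


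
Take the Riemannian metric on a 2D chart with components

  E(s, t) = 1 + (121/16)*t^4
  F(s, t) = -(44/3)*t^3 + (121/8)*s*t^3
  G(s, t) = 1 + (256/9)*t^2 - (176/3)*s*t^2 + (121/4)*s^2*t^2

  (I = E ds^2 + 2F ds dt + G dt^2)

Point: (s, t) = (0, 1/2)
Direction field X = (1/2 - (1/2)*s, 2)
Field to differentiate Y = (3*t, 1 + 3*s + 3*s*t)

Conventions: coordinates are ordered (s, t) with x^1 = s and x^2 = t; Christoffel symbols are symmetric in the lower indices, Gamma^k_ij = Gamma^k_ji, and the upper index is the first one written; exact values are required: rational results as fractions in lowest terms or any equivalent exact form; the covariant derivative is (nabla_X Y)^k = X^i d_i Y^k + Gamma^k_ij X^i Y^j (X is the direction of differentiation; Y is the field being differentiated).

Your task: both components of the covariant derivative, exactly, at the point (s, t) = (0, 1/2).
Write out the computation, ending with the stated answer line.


E = 377/256, F = -11/6, G = 73/9 at the point
E_s = 0, E_t = 121/32, F_s = 121/64, F_t = -11, G_s = -44/3, G_t = 256/9
EG - F^2 = 19777/2304;  g^inv = (2304/19777) * [[73/9, 11/6], [11/6, 377/256]]
first-kind symbols [ij,l] = (1/2)(d_i g_jl + d_j g_il - d_l g_ij): [ss,s] = E_s/2 = 0, [ss,t] = F_s - E_t/2 = 0, [st,s] = E_t/2 = 121/64, [st,t] = G_s/2 = -22/3, [tt,s] = F_t - G_s/2 = -11/3, [tt,t] = G_t/2 = 128/9
Gamma^s_ij = (G*[ij,s] - F*[ij,t])/(EG - F^2), Gamma^t_ij = (E*[ij,t] - F*[ij,s])/(EG - F^2)
Gamma_sss = 0, Gamma_sst = 4356/19777, Gamma_stt = -8448/19777, Gamma_tss = 0, Gamma_tst = -16896/19777, Gamma_ttt = 32768/19777
X = (1/2, 2), Y = (3/2, 1) at the point

Answer: (nabla_X Y)^s = 117012/19777, (nabla_X Y)^t = 203593/79108


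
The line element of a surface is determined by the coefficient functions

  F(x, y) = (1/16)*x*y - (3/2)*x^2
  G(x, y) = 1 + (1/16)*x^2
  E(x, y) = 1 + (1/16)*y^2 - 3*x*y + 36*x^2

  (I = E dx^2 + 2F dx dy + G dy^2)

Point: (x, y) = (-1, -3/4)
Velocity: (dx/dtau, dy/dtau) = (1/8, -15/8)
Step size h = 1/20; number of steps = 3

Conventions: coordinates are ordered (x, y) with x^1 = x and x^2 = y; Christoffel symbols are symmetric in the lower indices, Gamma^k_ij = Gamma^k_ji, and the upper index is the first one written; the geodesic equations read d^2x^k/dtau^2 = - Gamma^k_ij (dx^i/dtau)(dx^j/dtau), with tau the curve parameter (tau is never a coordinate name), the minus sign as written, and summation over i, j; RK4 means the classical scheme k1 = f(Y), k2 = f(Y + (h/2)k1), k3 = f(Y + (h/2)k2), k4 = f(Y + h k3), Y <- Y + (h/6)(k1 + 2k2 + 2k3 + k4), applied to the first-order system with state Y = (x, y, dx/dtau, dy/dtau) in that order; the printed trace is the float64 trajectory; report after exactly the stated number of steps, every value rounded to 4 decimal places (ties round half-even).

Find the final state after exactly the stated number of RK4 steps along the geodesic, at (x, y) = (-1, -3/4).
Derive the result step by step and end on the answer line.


f(Y) = (dx/dtau, dy/dtau, -Gamma^x_ij Y'^i Y'^j, -Gamma^y_ij Y'^i Y'^j) with the Gammas evaluated at the stage position; h = 0.050000; intermediate values shown to 6 dp
step 0: x = -1.0000, y = -0.7500, dx/dtau = 0.1250, dy/dtau = -1.8750
step 1:
  k1: at (x, y) = (-1.000000, -0.750000), (dx/dtau, dy/dtau) = (0.125000, -1.875000); Gamma_xxx = -1.000785, Gamma_xxy = 0.041699, Gamma_xyy = 0.000000, Gamma_yxx = 0.043045, Gamma_yxy = -0.001794, Gamma_yyy = 0.000000; k1 = (0.125000, -1.875000, 0.035184, -0.001513)
  k2: at (x, y) = (-0.996875, -0.796875), (dx/dtau, dy/dtau) = (0.125880, -1.875038); Gamma_xxx = -1.005746, Gamma_xxy = 0.041906, Gamma_xyy = 0.000000, Gamma_yxx = 0.043350, Gamma_yxy = -0.001806, Gamma_yyy = 0.000000; k2 = (0.125880, -1.875038, 0.035719, -0.001540)
  k3: at (x, y) = (-0.996853, -0.796876), (dx/dtau, dy/dtau) = (0.125893, -1.875038); Gamma_xxx = -1.005767, Gamma_xxy = 0.041907, Gamma_xyy = 0.000000, Gamma_yxx = 0.043351, Gamma_yxy = -0.001806, Gamma_yyy = 0.000000; k3 = (0.125893, -1.875038, 0.035725, -0.001540)
  k4: at (x, y) = (-0.993705, -0.843752), (dx/dtau, dy/dtau) = (0.126786, -1.875077); Gamma_xxx = -1.010799, Gamma_xxy = 0.042117, Gamma_xyy = 0.000000, Gamma_yxx = 0.043661, Gamma_yxy = -0.001819, Gamma_yyy = 0.000000; k4 = (0.126786, -1.875077, 0.036273, -0.001567)
  Y <- Y + (h/6)(k1 + 2k2 + 2k3 + k4): x = -0.9937, y = -0.8438, dx/dtau = 0.1268, dy/dtau = -1.8751
step 2:
  k1: at (x, y) = (-0.993706, -0.843752), (dx/dtau, dy/dtau) = (0.126786, -1.875077); Gamma_xxx = -1.010799, Gamma_xxy = 0.042117, Gamma_xyy = 0.000000, Gamma_yxx = 0.043661, Gamma_yxy = -0.001819, Gamma_yyy = 0.000000; k1 = (0.126786, -1.875077, 0.036273, -0.001567)
  k2: at (x, y) = (-0.990536, -0.890629), (dx/dtau, dy/dtau) = (0.127693, -1.875116); Gamma_xxx = -1.015901, Gamma_xxy = 0.042329, Gamma_xyy = 0.000000, Gamma_yxx = 0.043977, Gamma_yxy = -0.001832, Gamma_yyy = 0.000000; k2 = (0.127693, -1.875116, 0.036835, -0.001595)
  k3: at (x, y) = (-0.990513, -0.890630), (dx/dtau, dy/dtau) = (0.127707, -1.875117); Gamma_xxx = -1.015924, Gamma_xxy = 0.042330, Gamma_xyy = 0.000000, Gamma_yxx = 0.043978, Gamma_yxy = -0.001832, Gamma_yyy = 0.000000; k3 = (0.127707, -1.875117, 0.036842, -0.001595)
  k4: at (x, y) = (-0.987320, -0.937508), (dx/dtau, dy/dtau) = (0.128628, -1.875157); Gamma_xxx = -1.021100, Gamma_xxy = 0.042546, Gamma_xyy = 0.000000, Gamma_yxx = 0.044298, Gamma_yxy = -0.001846, Gamma_yyy = 0.000000; k4 = (0.128628, -1.875157, 0.037418, -0.001623)
  Y <- Y + (h/6)(k1 + 2k2 + 2k3 + k4): x = -0.9873, y = -0.9375, dx/dtau = 0.1286, dy/dtau = -1.8752
step 3:
  k1: at (x, y) = (-0.987320, -0.937508), (dx/dtau, dy/dtau) = (0.128628, -1.875157); Gamma_xxx = -1.021100, Gamma_xxy = 0.042546, Gamma_xyy = 0.000000, Gamma_yxx = 0.044298, Gamma_yxy = -0.001846, Gamma_yyy = 0.000000; k1 = (0.128628, -1.875157, 0.037418, -0.001623)
  k2: at (x, y) = (-0.984105, -0.984387), (dx/dtau, dy/dtau) = (0.129564, -1.875197); Gamma_xxx = -1.026351, Gamma_xxy = 0.042765, Gamma_xyy = 0.000000, Gamma_yxx = 0.044625, Gamma_yxy = -0.001859, Gamma_yyy = 0.000000; k2 = (0.129564, -1.875197, 0.038009, -0.001653)
  k3: at (x, y) = (-0.984081, -0.984388), (dx/dtau, dy/dtau) = (0.129578, -1.875198); Gamma_xxx = -1.026375, Gamma_xxy = 0.042766, Gamma_xyy = 0.000000, Gamma_yxx = 0.044626, Gamma_yxy = -0.001859, Gamma_yyy = 0.000000; k3 = (0.129578, -1.875198, 0.038016, -0.001653)
  k4: at (x, y) = (-0.980842, -1.031268), (dx/dtau, dy/dtau) = (0.130529, -1.875239); Gamma_xxx = -1.031703, Gamma_xxy = 0.042988, Gamma_xyy = 0.000000, Gamma_yxx = 0.044957, Gamma_yxy = -0.001873, Gamma_yyy = 0.000000; k4 = (0.130529, -1.875239, 0.038622, -0.001683)
  Y <- Y + (h/6)(k1 + 2k2 + 2k3 + k4): x = -0.9808, y = -1.0313, dx/dtau = 0.1305, dy/dtau = -1.8752

Answer: x = -0.9808, y = -1.0313, dx/dtau = 0.1305, dy/dtau = -1.8752


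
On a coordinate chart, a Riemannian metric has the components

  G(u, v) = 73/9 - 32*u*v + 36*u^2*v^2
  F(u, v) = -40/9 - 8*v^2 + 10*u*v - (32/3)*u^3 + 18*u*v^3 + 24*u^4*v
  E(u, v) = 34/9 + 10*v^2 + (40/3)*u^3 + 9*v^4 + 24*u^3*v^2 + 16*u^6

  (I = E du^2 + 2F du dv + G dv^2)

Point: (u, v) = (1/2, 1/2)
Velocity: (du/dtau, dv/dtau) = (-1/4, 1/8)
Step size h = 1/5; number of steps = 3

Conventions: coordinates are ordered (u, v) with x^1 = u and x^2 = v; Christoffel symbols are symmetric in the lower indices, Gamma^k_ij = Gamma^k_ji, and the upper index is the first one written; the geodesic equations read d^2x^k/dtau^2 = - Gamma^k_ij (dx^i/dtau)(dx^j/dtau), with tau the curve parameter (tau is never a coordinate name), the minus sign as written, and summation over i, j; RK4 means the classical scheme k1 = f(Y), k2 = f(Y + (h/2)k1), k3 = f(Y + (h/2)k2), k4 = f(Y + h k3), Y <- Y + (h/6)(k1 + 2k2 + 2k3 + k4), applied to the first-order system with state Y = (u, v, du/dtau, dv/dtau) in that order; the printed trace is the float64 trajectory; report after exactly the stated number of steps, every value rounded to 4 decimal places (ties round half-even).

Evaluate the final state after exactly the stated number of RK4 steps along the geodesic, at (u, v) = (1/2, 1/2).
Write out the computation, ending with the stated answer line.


f(Y) = (du/dtau, dv/dtau, -Gamma^u_ij Y'^i Y'^j, -Gamma^v_ij Y'^i Y'^j) with the Gammas evaluated at the stage position; h = 0.200000; intermediate values shown to 6 dp
step 0: u = 0.5000, v = 0.5000, du/dtau = -0.2500, dv/dtau = 0.1250
step 1:
  k1: at (u, v) = (0.500000, 0.500000), (du/dtau, dv/dtau) = (-0.250000, 0.125000); Gamma_uuu = 0.805112, Gamma_uuv = 0.805112, Gamma_uvv = 0.805112, Gamma_vuu = -0.322045, Gamma_vuv = -0.322045, Gamma_vvv = -0.322045; k1 = (-0.250000, 0.125000, -0.012580, 0.005032)
  k2: at (u, v) = (0.475000, 0.512500), (du/dtau, dv/dtau) = (-0.251258, 0.125503); Gamma_uuu = 0.724975, Gamma_uuv = 0.823379, Gamma_uvv = 0.763132, Gamma_vuu = -0.303244, Gamma_vuv = -0.344405, Gamma_vvv = -0.319204; k2 = (-0.251258, 0.125503, -0.005860, 0.002451)
  k3: at (u, v) = (0.474874, 0.512550), (du/dtau, dv/dtau) = (-0.250586, 0.125245); Gamma_uuu = 0.724577, Gamma_uuv = 0.823444, Gamma_uvv = 0.762915, Gamma_vuu = -0.303158, Gamma_vuv = -0.344523, Gamma_vvv = -0.319198; k3 = (-0.250586, 0.125245, -0.005779, 0.002418)
  k4: at (u, v) = (0.449883, 0.525049), (du/dtau, dv/dtau) = (-0.251156, 0.125484); Gamma_uuu = 0.646968, Gamma_uuv = 0.839178, Gamma_uvv = 0.719041, Gamma_vuu = -0.282838, Gamma_vuv = -0.366867, Gamma_vvv = -0.314346; k4 = (-0.251156, 0.125484, 0.000763, -0.000333)
  Y <- Y + (h/6)(k1 + 2k2 + 2k3 + k4): u = 0.4498, v = 0.5251, du/dtau = -0.2512, dv/dtau = 0.1255
step 2:
  k1: at (u, v) = (0.449839, 0.525066), (du/dtau, dv/dtau) = (-0.251170, 0.125481); Gamma_uuu = 0.646833, Gamma_uuv = 0.839195, Gamma_uvv = 0.718962, Gamma_vuu = -0.282805, Gamma_vuv = -0.366908, Gamma_vvv = -0.314341; k1 = (-0.251170, 0.125481, 0.000771, -0.000337)
  k2: at (u, v) = (0.424722, 0.537614), (du/dtau, dv/dtau) = (-0.251093, 0.125447); Gamma_uuu = 0.572017, Gamma_uuv = 0.852395, Gamma_uvv = 0.673402, Gamma_vuu = -0.261144, Gamma_vuv = -0.389146, Gamma_vvv = -0.307430; k2 = (-0.251093, 0.125447, 0.007037, -0.003213)
  k3: at (u, v) = (0.424729, 0.537611), (du/dtau, dv/dtau) = (-0.250466, 0.125160); Gamma_uuu = 0.572039, Gamma_uuv = 0.852392, Gamma_uvv = 0.673416, Gamma_vuu = -0.261151, Gamma_vuv = -0.389139, Gamma_vvv = -0.307432; k3 = (-0.250466, 0.125160, 0.007007, -0.003199)
  k4: at (u, v) = (0.399745, 0.550098), (du/dtau, dv/dtau) = (-0.249768, 0.124841); Gamma_uuu = 0.501354, Gamma_uuv = 0.862955, Gamma_uvv = 0.627092, Gamma_vuu = -0.238679, Gamma_vuv = -0.410825, Gamma_vvv = -0.298538; k4 = (-0.249768, 0.124841, 0.012766, -0.006078)
  Y <- Y + (h/6)(k1 + 2k2 + 2k3 + k4): u = 0.3997, v = 0.5501, du/dtau = -0.2498, dv/dtau = 0.1248
step 3:
  k1: at (u, v) = (0.399703, 0.550117), (du/dtau, dv/dtau) = (-0.249782, 0.124840); Gamma_uuu = 0.501239, Gamma_uuv = 0.862968, Gamma_uvv = 0.627014, Gamma_vuu = -0.238641, Gamma_vuv = -0.410862, Gamma_vvv = -0.298523; k1 = (-0.249782, 0.124840, 0.012775, -0.006082)
  k2: at (u, v) = (0.374725, 0.562601), (du/dtau, dv/dtau) = (-0.248505, 0.124232); Gamma_uuu = 0.434780, Gamma_uuv = 0.870993, Gamma_uvv = 0.580132, Gamma_vuu = -0.215604, Gamma_vuv = -0.431920, Gamma_vvv = -0.287683; k2 = (-0.248505, 0.124232, 0.017976, -0.008914)
  k3: at (u, v) = (0.374853, 0.562540), (du/dtau, dv/dtau) = (-0.247985, 0.123949); Gamma_uuu = 0.435109, Gamma_uuv = 0.870963, Gamma_uvv = 0.580373, Gamma_vuu = -0.215721, Gamma_vuv = -0.431812, Gamma_vvv = -0.287741; k3 = (-0.247985, 0.123949, 0.017868, -0.008859)
  k4: at (u, v) = (0.350106, 0.574907), (du/dtau, dv/dtau) = (-0.246209, 0.123068); Gamma_uuu = 0.373754, Gamma_uuv = 0.876503, Gamma_uvv = 0.533772, Gamma_vuu = -0.192696, Gamma_vuv = -0.451897, Gamma_vvv = -0.275196; k4 = (-0.246209, 0.123068, 0.022376, -0.011536)
  Y <- Y + (h/6)(k1 + 2k2 + 2k3 + k4): u = 0.3501, v = 0.5749, du/dtau = -0.2462, dv/dtau = 0.1231

Answer: u = 0.3501, v = 0.5749, du/dtau = -0.2462, dv/dtau = 0.1231
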